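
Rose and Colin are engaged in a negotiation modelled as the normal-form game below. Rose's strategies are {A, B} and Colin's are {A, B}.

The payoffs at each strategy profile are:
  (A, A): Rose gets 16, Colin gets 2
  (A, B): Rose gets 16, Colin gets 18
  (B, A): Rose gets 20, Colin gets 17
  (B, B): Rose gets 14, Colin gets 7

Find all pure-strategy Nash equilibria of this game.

(A, A): Rose prefers B (20 > 16); Colin prefers B (18 > 2) — not an equilibrium.
(A, B): Rose gets 16 ≥ 14 from B, and Colin gets 18 ≥ 2 from A — Nash equilibrium.
(B, A): Rose gets 20 ≥ 16 from A, and Colin gets 17 ≥ 7 from B — Nash equilibrium.
(B, B): Rose prefers A (16 > 14); Colin prefers A (17 > 7) — not an equilibrium.

(A, B) and (B, A)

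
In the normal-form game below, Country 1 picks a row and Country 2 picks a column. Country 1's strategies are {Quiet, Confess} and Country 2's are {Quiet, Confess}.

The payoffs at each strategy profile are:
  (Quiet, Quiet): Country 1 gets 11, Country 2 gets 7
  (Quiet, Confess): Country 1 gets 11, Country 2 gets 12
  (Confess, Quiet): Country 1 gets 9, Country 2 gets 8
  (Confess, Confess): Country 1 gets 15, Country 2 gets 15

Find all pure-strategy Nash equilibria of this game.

(Confess, Confess)

(Quiet, Quiet): Country 2 prefers Confess (12 > 7) — not an equilibrium.
(Quiet, Confess): Country 1 prefers Confess (15 > 11) — not an equilibrium.
(Confess, Quiet): Country 1 prefers Quiet (11 > 9); Country 2 prefers Confess (15 > 8) — not an equilibrium.
(Confess, Confess): Country 1 gets 15 ≥ 11 from Quiet, and Country 2 gets 15 ≥ 8 from Quiet — Nash equilibrium.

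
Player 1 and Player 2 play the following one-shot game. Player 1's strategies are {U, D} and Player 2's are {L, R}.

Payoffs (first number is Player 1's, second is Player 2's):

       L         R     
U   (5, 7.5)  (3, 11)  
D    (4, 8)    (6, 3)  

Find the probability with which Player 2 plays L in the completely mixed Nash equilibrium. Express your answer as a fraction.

3/4

Let y be the probability that Player 2 plays L. In a completely mixed equilibrium, Player 1 must be indifferent between U and D.
Player 1's expected payoff from U is 5y + 3(1−y); from D it is 4y + 6(1−y).
Setting these equal: 2y + 3 = −2y + 6, so y = 3/4.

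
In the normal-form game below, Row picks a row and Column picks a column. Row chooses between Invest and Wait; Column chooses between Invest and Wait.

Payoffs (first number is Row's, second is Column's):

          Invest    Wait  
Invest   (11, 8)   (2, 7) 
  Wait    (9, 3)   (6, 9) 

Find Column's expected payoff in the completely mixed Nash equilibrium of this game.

51/7

First find p, the probability Row plays Invest, from Column's indifference between Invest and Wait: 8p + 3(1−p) = 7p + 9(1−p), giving p = 6/7.
Since Column is indifferent in equilibrium, Column's expected payoff equals the payoff from either column against (6/7, 1/7). Using Invest: 8(6/7) + 3(1/7) = 51/7.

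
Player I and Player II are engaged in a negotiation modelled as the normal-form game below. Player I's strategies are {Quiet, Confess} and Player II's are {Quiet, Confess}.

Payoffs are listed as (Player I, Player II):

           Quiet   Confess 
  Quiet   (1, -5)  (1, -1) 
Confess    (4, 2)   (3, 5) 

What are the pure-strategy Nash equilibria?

(Quiet, Quiet): Player I prefers Confess (4 > 1); Player II prefers Confess (-1 > -5) — not an equilibrium.
(Quiet, Confess): Player I prefers Confess (3 > 1) — not an equilibrium.
(Confess, Quiet): Player II prefers Confess (5 > 2) — not an equilibrium.
(Confess, Confess): Player I gets 3 ≥ 1 from Quiet, and Player II gets 5 ≥ 2 from Quiet — Nash equilibrium.

(Confess, Confess)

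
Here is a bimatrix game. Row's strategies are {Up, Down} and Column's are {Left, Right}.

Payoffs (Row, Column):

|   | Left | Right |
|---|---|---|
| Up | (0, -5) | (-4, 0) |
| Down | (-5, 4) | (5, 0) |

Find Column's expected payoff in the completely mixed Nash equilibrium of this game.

First find x, the probability Row plays Up, from Column's indifference between Left and Right: −5x + 4(1−x) = 0, giving x = 4/9.
Since Column is indifferent in equilibrium, Column's expected payoff equals the payoff from either column against (4/9, 5/9). Using Left: −5(4/9) + 4(5/9) = 0.

0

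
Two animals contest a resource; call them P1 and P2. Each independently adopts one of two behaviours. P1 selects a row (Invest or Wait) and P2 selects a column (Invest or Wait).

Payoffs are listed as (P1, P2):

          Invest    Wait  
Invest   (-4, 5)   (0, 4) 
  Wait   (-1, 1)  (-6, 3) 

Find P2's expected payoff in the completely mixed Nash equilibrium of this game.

First find p, the probability P1 plays Invest, from P2's indifference between Invest and Wait: 5p + (1−p) = 4p + 3(1−p), giving p = 2/3.
Since P2 is indifferent in equilibrium, P2's expected payoff equals the payoff from either column against (2/3, 1/3). Using Invest: 5(2/3) + (1/3) = 11/3.

11/3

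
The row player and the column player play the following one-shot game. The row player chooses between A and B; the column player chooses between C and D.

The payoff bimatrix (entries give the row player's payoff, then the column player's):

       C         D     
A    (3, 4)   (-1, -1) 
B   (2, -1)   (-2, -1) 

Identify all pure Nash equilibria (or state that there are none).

(A, C): the row player gets 3 ≥ 2 from B, and the column player gets 4 ≥ -1 from D — Nash equilibrium.
(A, D): the column player prefers C (4 > -1) — not an equilibrium.
(B, C): the row player prefers A (3 > 2) — not an equilibrium.
(B, D): the row player prefers A (-1 > -2) — not an equilibrium.

(A, C)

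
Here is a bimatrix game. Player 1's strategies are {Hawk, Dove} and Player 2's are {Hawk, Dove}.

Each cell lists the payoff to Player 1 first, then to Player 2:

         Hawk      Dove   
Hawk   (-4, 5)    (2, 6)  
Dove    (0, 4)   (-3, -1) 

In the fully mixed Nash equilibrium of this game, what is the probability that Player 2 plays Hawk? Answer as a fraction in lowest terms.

5/9

Let q be the probability that Player 2 plays Hawk. In a completely mixed equilibrium, Player 1 must be indifferent between Hawk and Dove.
Player 1's expected payoff from Hawk is −4q + 2(1−q); from Dove it is −3(1−q).
Setting these equal: −6q + 2 = 3q − 3, so q = 5/9.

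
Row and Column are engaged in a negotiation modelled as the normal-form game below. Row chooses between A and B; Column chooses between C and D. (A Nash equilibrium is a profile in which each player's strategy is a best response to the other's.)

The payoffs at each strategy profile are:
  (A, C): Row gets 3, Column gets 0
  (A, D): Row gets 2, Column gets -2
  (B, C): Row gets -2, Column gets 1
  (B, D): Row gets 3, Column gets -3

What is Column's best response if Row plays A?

C

Against A, Column earns 0 from C and -2 from D.
So C is the best response.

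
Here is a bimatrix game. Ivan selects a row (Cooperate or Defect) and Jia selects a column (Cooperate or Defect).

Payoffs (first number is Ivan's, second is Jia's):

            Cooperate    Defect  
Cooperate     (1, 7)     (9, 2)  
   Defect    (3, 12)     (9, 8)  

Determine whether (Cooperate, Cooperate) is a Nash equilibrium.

No

At (Cooperate, Cooperate), Ivan earns 1; switching to Defect would give 3, so Ivan would deviate.
Jia earns 7; switching to Defect would give 2, so Jia has no profitable deviation.
Since at least one player can profitably deviate, this is not a Nash equilibrium.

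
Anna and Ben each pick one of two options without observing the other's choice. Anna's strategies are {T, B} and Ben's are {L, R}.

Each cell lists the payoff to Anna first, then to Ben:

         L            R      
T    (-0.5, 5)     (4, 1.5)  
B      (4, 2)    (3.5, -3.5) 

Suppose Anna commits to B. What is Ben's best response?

L

Against B, Ben earns 2 from L and -3.5 from R.
So L is the best response.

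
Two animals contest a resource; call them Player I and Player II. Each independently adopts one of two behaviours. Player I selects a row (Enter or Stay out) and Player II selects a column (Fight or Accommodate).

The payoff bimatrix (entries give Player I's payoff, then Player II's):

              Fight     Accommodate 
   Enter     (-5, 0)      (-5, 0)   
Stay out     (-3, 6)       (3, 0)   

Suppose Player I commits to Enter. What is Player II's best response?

Against Enter, Player II earns 0 from Fight and 0 from Accommodate.
So either strategy is a best response.

either — both Fight and Accommodate are best responses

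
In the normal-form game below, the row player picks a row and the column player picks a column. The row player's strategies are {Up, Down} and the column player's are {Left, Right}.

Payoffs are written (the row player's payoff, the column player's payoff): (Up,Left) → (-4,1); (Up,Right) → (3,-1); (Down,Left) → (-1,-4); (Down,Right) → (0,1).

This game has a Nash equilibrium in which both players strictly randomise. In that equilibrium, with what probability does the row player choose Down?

2/7

Let r be the probability that the row player plays Up. In a completely mixed equilibrium, the column player must be indifferent between Left and Right.
The column player's expected payoff from Left is r − 4(1−r); from Right it is −r + (1−r).
Setting these equal: 5r − 4 = −2r + 1, so r = 5/7.
Therefore the row player plays Down with probability 1 − 5/7 = 2/7.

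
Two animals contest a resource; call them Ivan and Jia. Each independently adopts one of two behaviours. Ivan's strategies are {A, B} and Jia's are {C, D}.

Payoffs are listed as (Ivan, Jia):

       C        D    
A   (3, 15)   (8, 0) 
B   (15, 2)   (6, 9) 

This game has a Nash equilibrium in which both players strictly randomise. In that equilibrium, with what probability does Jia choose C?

1/7

Let c be the probability that Jia plays C. In a completely mixed equilibrium, Ivan must be indifferent between A and B.
Ivan's expected payoff from A is 3c + 8(1−c); from B it is 15c + 6(1−c).
Setting these equal: −5c + 8 = 9c + 6, so c = 1/7.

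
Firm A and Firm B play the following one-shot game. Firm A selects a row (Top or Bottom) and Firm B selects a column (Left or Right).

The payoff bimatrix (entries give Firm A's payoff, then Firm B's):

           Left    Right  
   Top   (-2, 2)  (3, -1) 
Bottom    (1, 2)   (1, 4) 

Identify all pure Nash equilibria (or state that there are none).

none

(Top, Left): Firm A prefers Bottom (1 > -2) — not an equilibrium.
(Top, Right): Firm B prefers Left (2 > -1) — not an equilibrium.
(Bottom, Left): Firm B prefers Right (4 > 2) — not an equilibrium.
(Bottom, Right): Firm A prefers Top (3 > 1) — not an equilibrium.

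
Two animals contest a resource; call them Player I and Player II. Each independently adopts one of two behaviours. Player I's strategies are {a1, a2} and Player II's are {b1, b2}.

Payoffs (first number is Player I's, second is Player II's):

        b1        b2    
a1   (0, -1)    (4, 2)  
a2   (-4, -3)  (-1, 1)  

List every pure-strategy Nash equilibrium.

(a1, b2)

(a1, b1): Player II prefers b2 (2 > -1) — not an equilibrium.
(a1, b2): Player I gets 4 ≥ -1 from a2, and Player II gets 2 ≥ -1 from b1 — Nash equilibrium.
(a2, b1): Player I prefers a1 (0 > -4); Player II prefers b2 (1 > -3) — not an equilibrium.
(a2, b2): Player I prefers a1 (4 > -1) — not an equilibrium.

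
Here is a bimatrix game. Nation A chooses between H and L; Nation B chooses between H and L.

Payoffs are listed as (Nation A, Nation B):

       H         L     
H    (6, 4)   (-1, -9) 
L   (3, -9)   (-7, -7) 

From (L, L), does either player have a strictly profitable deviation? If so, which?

Nation A

Nation A at (L, L) earns -7; deviating to H yields -1 — a strict improvement.
Nation B earns -7; deviating to H yields -9 — not better.
Only Nation A has a strictly profitable deviation.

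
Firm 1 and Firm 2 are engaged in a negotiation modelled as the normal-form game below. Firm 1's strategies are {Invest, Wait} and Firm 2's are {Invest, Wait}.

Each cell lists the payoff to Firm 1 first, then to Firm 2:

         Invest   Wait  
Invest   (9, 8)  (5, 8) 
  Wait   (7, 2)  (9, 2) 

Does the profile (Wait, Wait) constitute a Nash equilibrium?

Yes

At (Wait, Wait), Firm 1 earns 9; switching to Invest would give 5, so Firm 1 has no profitable deviation.
Firm 2 earns 2; switching to Invest would give 2, so Firm 2 has no profitable deviation.
Neither player can gain by a unilateral deviation, so this profile is a Nash equilibrium.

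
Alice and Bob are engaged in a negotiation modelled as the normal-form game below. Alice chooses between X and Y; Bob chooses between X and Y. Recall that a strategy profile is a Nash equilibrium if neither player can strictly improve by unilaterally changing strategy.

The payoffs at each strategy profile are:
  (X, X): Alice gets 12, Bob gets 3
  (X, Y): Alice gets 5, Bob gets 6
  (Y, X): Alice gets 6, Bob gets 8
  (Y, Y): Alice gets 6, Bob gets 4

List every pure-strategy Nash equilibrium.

(X, X): Bob prefers Y (6 > 3) — not an equilibrium.
(X, Y): Alice prefers Y (6 > 5) — not an equilibrium.
(Y, X): Alice prefers X (12 > 6) — not an equilibrium.
(Y, Y): Bob prefers X (8 > 4) — not an equilibrium.

none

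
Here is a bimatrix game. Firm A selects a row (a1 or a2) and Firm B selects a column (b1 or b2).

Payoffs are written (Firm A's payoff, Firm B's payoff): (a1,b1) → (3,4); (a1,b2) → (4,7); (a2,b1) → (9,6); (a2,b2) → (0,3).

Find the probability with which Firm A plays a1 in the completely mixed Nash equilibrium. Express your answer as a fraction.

Let x be the probability that Firm A plays a1. In a completely mixed equilibrium, Firm B must be indifferent between b1 and b2.
Firm B's expected payoff from b1 is 4x + 6(1−x); from b2 it is 7x + 3(1−x).
Setting these equal: −2x + 6 = 4x + 3, so x = 1/2.

1/2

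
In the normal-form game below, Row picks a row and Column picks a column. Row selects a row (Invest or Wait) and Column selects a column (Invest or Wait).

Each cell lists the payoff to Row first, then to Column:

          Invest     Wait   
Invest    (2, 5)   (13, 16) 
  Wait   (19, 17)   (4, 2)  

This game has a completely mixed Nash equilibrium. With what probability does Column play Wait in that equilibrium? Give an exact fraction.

17/26

Let c be the probability that Column plays Invest. In a completely mixed equilibrium, Row must be indifferent between Invest and Wait.
Row's expected payoff from Invest is 2c + 13(1−c); from Wait it is 19c + 4(1−c).
Setting these equal: −11c + 13 = 15c + 4, so c = 9/26.
Therefore Column plays Wait with probability 1 − 9/26 = 17/26.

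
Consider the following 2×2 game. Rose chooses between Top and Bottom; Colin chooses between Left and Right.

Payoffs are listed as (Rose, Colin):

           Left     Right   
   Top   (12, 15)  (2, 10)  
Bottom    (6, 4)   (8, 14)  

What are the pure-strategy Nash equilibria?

(Top, Left) and (Bottom, Right)

(Top, Left): Rose gets 12 ≥ 6 from Bottom, and Colin gets 15 ≥ 10 from Right — Nash equilibrium.
(Top, Right): Rose prefers Bottom (8 > 2); Colin prefers Left (15 > 10) — not an equilibrium.
(Bottom, Left): Rose prefers Top (12 > 6); Colin prefers Right (14 > 4) — not an equilibrium.
(Bottom, Right): Rose gets 8 ≥ 2 from Top, and Colin gets 14 ≥ 4 from Left — Nash equilibrium.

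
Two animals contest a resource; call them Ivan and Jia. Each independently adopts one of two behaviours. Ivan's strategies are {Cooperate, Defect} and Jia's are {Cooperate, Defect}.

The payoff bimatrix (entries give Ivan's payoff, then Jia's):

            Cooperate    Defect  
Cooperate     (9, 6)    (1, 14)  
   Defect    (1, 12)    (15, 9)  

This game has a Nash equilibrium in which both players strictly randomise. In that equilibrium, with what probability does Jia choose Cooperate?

7/11

Let y be the probability that Jia plays Cooperate. In a completely mixed equilibrium, Ivan must be indifferent between Cooperate and Defect.
Ivan's expected payoff from Cooperate is 9y + (1−y); from Defect it is y + 15(1−y).
Setting these equal: 8y + 1 = −14y + 15, so y = 7/11.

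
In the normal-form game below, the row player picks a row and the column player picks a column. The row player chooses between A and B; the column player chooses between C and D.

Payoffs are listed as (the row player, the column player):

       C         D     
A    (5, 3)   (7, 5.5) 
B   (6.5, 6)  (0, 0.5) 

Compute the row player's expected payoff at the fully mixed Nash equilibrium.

First find y, the probability the column player plays C, from the row player's indifference between A and B: 5y + 7(1−y) = 6.5y, giving y = 14/17.
Since the row player is indifferent in equilibrium, the row player's expected payoff equals the payoff from either row against (14/17, 3/17). Using A: 5(14/17) + 7(3/17) = 91/17.

91/17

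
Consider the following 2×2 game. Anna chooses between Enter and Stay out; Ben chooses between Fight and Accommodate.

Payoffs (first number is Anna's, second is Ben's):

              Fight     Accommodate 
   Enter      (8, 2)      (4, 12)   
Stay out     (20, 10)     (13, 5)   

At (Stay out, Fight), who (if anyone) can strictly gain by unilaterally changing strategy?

Neither

Anna at (Stay out, Fight) earns 20; deviating to Enter yields 8 — not better.
Ben earns 10; deviating to Accommodate yields 5 — not better.
Neither player can strictly improve; the profile is a Nash equilibrium.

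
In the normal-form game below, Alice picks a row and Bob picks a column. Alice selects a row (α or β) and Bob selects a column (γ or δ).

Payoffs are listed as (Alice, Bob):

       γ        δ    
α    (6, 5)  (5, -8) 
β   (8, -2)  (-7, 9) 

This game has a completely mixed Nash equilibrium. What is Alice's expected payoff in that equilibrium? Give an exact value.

41/7

First find q, the probability Bob plays γ, from Alice's indifference between α and β: 6q + 5(1−q) = 8q − 7(1−q), giving q = 6/7.
Since Alice is indifferent in equilibrium, Alice's expected payoff equals the payoff from either row against (6/7, 1/7). Using α: 6(6/7) + 5(1/7) = 41/7.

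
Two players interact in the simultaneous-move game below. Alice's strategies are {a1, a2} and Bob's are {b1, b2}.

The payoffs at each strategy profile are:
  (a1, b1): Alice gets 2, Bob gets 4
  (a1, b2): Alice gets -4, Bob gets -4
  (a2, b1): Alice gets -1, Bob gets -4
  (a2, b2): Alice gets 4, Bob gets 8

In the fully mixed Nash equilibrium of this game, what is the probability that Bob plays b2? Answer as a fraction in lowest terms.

3/11

Let q be the probability that Bob plays b1. In a completely mixed equilibrium, Alice must be indifferent between a1 and a2.
Alice's expected payoff from a1 is 2q − 4(1−q); from a2 it is −q + 4(1−q).
Setting these equal: 6q − 4 = −5q + 4, so q = 8/11.
Therefore Bob plays b2 with probability 1 − 8/11 = 3/11.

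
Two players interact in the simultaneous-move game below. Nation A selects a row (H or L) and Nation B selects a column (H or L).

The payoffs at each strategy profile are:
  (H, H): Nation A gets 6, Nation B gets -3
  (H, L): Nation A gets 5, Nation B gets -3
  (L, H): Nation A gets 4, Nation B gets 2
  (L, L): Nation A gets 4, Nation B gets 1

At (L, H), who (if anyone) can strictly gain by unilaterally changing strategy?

Nation A

Nation A at (L, H) earns 4; deviating to H yields 6 — a strict improvement.
Nation B earns 2; deviating to L yields 1 — not better.
Only Nation A has a strictly profitable deviation.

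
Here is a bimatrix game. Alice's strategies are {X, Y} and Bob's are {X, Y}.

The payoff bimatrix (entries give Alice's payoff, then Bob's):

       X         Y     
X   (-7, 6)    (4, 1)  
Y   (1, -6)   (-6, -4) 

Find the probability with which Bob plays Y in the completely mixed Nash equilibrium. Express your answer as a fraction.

4/9

Let c be the probability that Bob plays X. In a completely mixed equilibrium, Alice must be indifferent between X and Y.
Alice's expected payoff from X is −7c + 4(1−c); from Y it is c − 6(1−c).
Setting these equal: −11c + 4 = 7c − 6, so c = 5/9.
Therefore Bob plays Y with probability 1 − 5/9 = 4/9.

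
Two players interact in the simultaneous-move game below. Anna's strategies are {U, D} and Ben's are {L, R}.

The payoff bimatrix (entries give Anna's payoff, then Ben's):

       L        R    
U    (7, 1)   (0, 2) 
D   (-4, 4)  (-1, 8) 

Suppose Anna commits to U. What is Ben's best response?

Against U, Ben earns 1 from L and 2 from R.
So R is the best response.

R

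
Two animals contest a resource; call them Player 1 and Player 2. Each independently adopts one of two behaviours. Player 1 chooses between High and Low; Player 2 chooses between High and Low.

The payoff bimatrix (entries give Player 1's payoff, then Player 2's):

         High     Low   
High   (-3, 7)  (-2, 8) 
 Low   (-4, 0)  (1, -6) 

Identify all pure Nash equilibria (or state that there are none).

none

(High, High): Player 2 prefers Low (8 > 7) — not an equilibrium.
(High, Low): Player 1 prefers Low (1 > -2) — not an equilibrium.
(Low, High): Player 1 prefers High (-3 > -4) — not an equilibrium.
(Low, Low): Player 2 prefers High (0 > -6) — not an equilibrium.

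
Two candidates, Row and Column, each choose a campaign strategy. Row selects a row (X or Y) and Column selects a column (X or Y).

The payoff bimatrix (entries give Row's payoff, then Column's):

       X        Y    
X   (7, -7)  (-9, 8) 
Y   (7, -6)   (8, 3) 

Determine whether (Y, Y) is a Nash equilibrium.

At (Y, Y), Row earns 8; switching to X would give -9, so Row has no profitable deviation.
Column earns 3; switching to X would give -6, so Column has no profitable deviation.
Neither player can gain by a unilateral deviation, so this profile is a Nash equilibrium.

Yes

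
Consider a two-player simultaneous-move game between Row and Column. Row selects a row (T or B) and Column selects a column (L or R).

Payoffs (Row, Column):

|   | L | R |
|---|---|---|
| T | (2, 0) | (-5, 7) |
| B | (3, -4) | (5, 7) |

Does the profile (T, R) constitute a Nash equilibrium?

At (T, R), Row earns -5; switching to B would give 5, so Row would deviate.
Column earns 7; switching to L would give 0, so Column has no profitable deviation.
Since at least one player can profitably deviate, this is not a Nash equilibrium.

No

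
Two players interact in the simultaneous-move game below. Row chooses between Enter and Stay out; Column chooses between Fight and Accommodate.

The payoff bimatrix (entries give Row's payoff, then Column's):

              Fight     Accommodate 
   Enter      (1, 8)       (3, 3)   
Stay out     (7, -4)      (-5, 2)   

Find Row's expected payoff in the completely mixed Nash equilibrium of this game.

13/7

First find q, the probability Column plays Fight, from Row's indifference between Enter and Stay out: q + 3(1−q) = 7q − 5(1−q), giving q = 4/7.
Since Row is indifferent in equilibrium, Row's expected payoff equals the payoff from either row against (4/7, 3/7). Using Enter: (4/7) + 3(3/7) = 13/7.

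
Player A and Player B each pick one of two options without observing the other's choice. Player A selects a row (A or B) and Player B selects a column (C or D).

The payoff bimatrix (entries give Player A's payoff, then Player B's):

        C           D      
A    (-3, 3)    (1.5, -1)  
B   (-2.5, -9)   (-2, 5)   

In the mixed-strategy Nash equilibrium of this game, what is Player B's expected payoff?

First find p, the probability Player A plays A, from Player B's indifference between C and D: 3p − 9(1−p) = −p + 5(1−p), giving p = 7/9.
Since Player B is indifferent in equilibrium, Player B's expected payoff equals the payoff from either column against (7/9, 2/9). Using C: 3(7/9) − 9(2/9) = 1/3.

1/3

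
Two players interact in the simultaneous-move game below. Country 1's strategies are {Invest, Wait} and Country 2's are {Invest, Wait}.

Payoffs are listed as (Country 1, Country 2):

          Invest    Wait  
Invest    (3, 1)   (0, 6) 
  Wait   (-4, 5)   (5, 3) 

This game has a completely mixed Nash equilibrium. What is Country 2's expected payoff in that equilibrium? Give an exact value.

27/7

First find p, the probability Country 1 plays Invest, from Country 2's indifference between Invest and Wait: p + 5(1−p) = 6p + 3(1−p), giving p = 2/7.
Since Country 2 is indifferent in equilibrium, Country 2's expected payoff equals the payoff from either column against (2/7, 5/7). Using Invest: (2/7) + 5(5/7) = 27/7.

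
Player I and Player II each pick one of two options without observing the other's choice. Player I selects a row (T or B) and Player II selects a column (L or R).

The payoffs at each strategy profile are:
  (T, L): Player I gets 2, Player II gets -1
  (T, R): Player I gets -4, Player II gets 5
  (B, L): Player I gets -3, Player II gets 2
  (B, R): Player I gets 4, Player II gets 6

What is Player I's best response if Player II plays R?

Against R, Player I earns -4 from T and 4 from B.
So B is the best response.

B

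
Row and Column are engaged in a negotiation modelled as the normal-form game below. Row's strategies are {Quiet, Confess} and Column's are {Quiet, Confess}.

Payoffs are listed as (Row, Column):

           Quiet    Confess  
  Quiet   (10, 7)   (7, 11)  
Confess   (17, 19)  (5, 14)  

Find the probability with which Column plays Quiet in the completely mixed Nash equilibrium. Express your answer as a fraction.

Let y be the probability that Column plays Quiet. In a completely mixed equilibrium, Row must be indifferent between Quiet and Confess.
Row's expected payoff from Quiet is 10y + 7(1−y); from Confess it is 17y + 5(1−y).
Setting these equal: 3y + 7 = 12y + 5, so y = 2/9.

2/9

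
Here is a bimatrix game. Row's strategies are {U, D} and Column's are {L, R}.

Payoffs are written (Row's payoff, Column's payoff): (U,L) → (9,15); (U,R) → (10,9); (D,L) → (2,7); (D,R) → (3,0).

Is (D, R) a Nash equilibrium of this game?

At (D, R), Row earns 3; switching to U would give 10, so Row would deviate.
Column earns 0; switching to L would give 7, so Column would deviate.
Since at least one player can profitably deviate, this is not a Nash equilibrium.

No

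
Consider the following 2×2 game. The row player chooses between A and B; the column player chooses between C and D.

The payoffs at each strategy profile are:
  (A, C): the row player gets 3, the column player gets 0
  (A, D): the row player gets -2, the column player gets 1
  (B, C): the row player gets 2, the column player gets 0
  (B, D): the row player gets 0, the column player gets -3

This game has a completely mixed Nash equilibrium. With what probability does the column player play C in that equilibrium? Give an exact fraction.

2/3

Let q be the probability that the column player plays C. In a completely mixed equilibrium, the row player must be indifferent between A and B.
The row player's expected payoff from A is 3q − 2(1−q); from B it is 2q.
Setting these equal: 5q − 2 = 2q, so q = 2/3.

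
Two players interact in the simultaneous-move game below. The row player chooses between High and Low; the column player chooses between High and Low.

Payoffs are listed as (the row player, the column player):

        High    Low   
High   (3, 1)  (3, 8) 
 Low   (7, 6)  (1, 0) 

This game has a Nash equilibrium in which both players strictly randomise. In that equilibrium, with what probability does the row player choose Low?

7/13

Let p be the probability that the row player plays High. In a completely mixed equilibrium, the column player must be indifferent between High and Low.
The column player's expected payoff from High is p + 6(1−p); from Low it is 8p.
Setting these equal: −5p + 6 = 8p, so p = 6/13.
Therefore the row player plays Low with probability 1 − 6/13 = 7/13.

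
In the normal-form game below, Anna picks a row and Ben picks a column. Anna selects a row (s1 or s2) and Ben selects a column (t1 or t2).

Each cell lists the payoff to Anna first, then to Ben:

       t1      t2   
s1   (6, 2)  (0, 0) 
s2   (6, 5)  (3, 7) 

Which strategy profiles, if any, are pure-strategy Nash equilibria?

(s1, t1) and (s2, t2)

(s1, t1): Anna gets 6 ≥ 6 from s2, and Ben gets 2 ≥ 0 from t2 — Nash equilibrium.
(s1, t2): Anna prefers s2 (3 > 0); Ben prefers t1 (2 > 0) — not an equilibrium.
(s2, t1): Ben prefers t2 (7 > 5) — not an equilibrium.
(s2, t2): Anna gets 3 ≥ 0 from s1, and Ben gets 7 ≥ 5 from t1 — Nash equilibrium.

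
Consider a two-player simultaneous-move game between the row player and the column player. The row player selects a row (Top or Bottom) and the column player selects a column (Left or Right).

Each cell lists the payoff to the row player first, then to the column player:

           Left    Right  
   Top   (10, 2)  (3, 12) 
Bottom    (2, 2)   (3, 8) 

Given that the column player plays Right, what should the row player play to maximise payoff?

Against Right, the row player earns 3 from Top and 3 from Bottom.
So either strategy is a best response.

either — both Top and Bottom are best responses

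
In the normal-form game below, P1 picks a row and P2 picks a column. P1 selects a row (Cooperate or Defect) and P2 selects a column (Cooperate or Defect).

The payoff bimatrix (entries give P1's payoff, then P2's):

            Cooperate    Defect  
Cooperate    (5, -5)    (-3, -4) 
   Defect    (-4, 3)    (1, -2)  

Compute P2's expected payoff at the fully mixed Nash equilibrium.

-11/3

First find p, the probability P1 plays Cooperate, from P2's indifference between Cooperate and Defect: −5p + 3(1−p) = −4p − 2(1−p), giving p = 5/6.
Since P2 is indifferent in equilibrium, P2's expected payoff equals the payoff from either column against (5/6, 1/6). Using Cooperate: −5(5/6) + 3(1/6) = -11/3.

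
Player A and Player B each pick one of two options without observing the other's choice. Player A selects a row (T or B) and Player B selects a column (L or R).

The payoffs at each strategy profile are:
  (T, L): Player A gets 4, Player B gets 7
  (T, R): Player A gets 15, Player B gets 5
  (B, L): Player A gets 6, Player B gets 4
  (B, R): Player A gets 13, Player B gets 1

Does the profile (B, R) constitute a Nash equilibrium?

No

At (B, R), Player A earns 13; switching to T would give 15, so Player A would deviate.
Player B earns 1; switching to L would give 4, so Player B would deviate.
Since at least one player can profitably deviate, this is not a Nash equilibrium.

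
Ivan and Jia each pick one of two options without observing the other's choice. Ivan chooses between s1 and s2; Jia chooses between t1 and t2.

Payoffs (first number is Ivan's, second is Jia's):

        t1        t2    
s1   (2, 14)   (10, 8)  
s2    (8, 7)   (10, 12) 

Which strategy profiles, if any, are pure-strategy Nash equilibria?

(s1, t1): Ivan prefers s2 (8 > 2) — not an equilibrium.
(s1, t2): Jia prefers t1 (14 > 8) — not an equilibrium.
(s2, t1): Jia prefers t2 (12 > 7) — not an equilibrium.
(s2, t2): Ivan gets 10 ≥ 10 from s1, and Jia gets 12 ≥ 7 from t1 — Nash equilibrium.

(s2, t2)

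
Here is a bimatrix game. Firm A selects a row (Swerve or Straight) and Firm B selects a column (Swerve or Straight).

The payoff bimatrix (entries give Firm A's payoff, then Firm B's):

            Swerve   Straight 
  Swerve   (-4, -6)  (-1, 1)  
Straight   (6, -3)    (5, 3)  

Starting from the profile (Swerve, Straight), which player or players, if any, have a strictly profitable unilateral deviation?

Firm A at (Swerve, Straight) earns -1; deviating to Straight yields 5 — a strict improvement.
Firm B earns 1; deviating to Swerve yields -6 — not better.
Only Firm A has a strictly profitable deviation.

Firm A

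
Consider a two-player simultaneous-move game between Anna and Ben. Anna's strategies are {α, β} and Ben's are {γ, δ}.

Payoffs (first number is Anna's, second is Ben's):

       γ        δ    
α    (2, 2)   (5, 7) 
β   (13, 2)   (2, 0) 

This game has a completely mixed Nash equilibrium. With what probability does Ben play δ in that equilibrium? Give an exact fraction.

Let c be the probability that Ben plays γ. In a completely mixed equilibrium, Anna must be indifferent between α and β.
Anna's expected payoff from α is 2c + 5(1−c); from β it is 13c + 2(1−c).
Setting these equal: −3c + 5 = 11c + 2, so c = 3/14.
Therefore Ben plays δ with probability 1 − 3/14 = 11/14.

11/14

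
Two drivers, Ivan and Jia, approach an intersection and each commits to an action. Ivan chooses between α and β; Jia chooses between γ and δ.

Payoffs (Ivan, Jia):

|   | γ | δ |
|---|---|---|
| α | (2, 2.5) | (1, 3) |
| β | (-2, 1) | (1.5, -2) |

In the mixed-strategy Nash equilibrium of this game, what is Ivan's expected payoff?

10/9

First find q, the probability Jia plays γ, from Ivan's indifference between α and β: 2q + (1−q) = −2q + 1.5(1−q), giving q = 1/9.
Since Ivan is indifferent in equilibrium, Ivan's expected payoff equals the payoff from either row against (1/9, 8/9). Using α: 2(1/9) + (8/9) = 10/9.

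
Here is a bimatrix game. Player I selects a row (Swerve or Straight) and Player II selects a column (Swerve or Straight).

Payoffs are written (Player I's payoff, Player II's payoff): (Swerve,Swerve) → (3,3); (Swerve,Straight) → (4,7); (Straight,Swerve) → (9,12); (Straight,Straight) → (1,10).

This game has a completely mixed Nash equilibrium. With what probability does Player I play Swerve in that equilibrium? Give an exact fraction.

Let x be the probability that Player I plays Swerve. In a completely mixed equilibrium, Player II must be indifferent between Swerve and Straight.
Player II's expected payoff from Swerve is 3x + 12(1−x); from Straight it is 7x + 10(1−x).
Setting these equal: −9x + 12 = −3x + 10, so x = 1/3.

1/3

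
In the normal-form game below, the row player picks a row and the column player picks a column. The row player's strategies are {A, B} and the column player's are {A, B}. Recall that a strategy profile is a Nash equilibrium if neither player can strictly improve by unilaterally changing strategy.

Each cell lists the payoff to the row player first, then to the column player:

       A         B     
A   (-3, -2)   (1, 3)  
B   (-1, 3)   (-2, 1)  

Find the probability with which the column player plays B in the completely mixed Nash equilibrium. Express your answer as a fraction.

2/5

Let c be the probability that the column player plays A. In a completely mixed equilibrium, the row player must be indifferent between A and B.
The row player's expected payoff from A is −3c + (1−c); from B it is −c − 2(1−c).
Setting these equal: −4c + 1 = c − 2, so c = 3/5.
Therefore the column player plays B with probability 1 − 3/5 = 2/5.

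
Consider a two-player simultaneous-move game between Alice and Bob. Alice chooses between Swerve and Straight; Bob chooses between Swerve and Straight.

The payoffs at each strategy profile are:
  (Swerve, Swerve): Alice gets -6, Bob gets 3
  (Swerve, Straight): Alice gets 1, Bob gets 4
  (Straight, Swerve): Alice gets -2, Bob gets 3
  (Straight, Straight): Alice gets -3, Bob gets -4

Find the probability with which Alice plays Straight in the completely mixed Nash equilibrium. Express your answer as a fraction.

Let r be the probability that Alice plays Swerve. In a completely mixed equilibrium, Bob must be indifferent between Swerve and Straight.
Bob's expected payoff from Swerve is 3r + 3(1−r); from Straight it is 4r − 4(1−r).
Setting these equal: 3 = 8r − 4, so r = 7/8.
Therefore Alice plays Straight with probability 1 − 7/8 = 1/8.

1/8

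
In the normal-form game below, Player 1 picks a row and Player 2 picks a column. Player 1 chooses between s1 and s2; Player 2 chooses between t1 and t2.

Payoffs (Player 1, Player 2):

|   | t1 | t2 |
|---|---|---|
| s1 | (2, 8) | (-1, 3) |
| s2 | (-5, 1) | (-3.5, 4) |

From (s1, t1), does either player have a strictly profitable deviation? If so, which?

Neither

Player 1 at (s1, t1) earns 2; deviating to s2 yields -5 — not better.
Player 2 earns 8; deviating to t2 yields 3 — not better.
Neither player can strictly improve; the profile is a Nash equilibrium.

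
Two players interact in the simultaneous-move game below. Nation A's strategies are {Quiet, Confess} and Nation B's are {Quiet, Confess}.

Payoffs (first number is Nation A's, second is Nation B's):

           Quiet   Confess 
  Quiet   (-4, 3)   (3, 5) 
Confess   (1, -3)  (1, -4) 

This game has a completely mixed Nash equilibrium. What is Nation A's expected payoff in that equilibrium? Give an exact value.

First find q, the probability Nation B plays Quiet, from Nation A's indifference between Quiet and Confess: −4q + 3(1−q) = q + (1−q), giving q = 2/7.
Since Nation A is indifferent in equilibrium, Nation A's expected payoff equals the payoff from either row against (2/7, 5/7). Using Quiet: −4(2/7) + 3(5/7) = 1.

1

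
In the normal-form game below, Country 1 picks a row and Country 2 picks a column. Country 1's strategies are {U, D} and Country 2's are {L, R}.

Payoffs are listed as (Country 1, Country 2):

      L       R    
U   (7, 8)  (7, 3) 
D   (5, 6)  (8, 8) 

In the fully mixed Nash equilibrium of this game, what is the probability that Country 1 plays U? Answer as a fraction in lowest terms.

2/7

Let r be the probability that Country 1 plays U. In a completely mixed equilibrium, Country 2 must be indifferent between L and R.
Country 2's expected payoff from L is 8r + 6(1−r); from R it is 3r + 8(1−r).
Setting these equal: 2r + 6 = −5r + 8, so r = 2/7.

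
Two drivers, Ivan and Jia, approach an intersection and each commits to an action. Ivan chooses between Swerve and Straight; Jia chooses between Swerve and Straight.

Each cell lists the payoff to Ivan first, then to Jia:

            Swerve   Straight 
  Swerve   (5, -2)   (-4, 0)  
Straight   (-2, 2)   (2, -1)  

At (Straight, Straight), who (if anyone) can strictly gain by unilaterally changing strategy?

Jia

Ivan at (Straight, Straight) earns 2; deviating to Swerve yields -4 — not better.
Jia earns -1; deviating to Swerve yields 2 — a strict improvement.
Only Jia has a strictly profitable deviation.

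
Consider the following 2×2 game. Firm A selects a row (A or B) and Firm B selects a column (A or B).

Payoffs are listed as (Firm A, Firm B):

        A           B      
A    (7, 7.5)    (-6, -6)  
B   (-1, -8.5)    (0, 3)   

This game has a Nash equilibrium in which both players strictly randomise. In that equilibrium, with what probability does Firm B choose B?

4/7

Let y be the probability that Firm B plays A. In a completely mixed equilibrium, Firm A must be indifferent between A and B.
Firm A's expected payoff from A is 7y − 6(1−y); from B it is −y.
Setting these equal: 13y − 6 = −y, so y = 3/7.
Therefore Firm B plays B with probability 1 − 3/7 = 4/7.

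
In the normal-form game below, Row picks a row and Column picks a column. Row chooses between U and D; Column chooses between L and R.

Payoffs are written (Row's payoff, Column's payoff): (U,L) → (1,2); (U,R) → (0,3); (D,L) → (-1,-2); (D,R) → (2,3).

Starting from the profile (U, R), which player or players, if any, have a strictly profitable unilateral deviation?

Row at (U, R) earns 0; deviating to D yields 2 — a strict improvement.
Column earns 3; deviating to L yields 2 — not better.
Only Row has a strictly profitable deviation.

Row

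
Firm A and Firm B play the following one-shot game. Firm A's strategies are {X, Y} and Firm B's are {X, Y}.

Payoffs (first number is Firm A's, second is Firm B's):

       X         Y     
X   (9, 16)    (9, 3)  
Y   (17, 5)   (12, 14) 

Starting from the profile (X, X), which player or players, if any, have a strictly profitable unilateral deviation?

Firm A at (X, X) earns 9; deviating to Y yields 17 — a strict improvement.
Firm B earns 16; deviating to Y yields 3 — not better.
Only Firm A has a strictly profitable deviation.

Firm A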